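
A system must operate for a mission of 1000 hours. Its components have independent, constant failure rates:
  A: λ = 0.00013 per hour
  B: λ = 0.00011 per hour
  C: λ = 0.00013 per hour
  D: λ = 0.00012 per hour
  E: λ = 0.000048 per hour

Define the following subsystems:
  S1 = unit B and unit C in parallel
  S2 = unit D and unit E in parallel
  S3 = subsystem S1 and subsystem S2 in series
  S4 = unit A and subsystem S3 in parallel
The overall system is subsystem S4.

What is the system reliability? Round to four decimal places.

R(A) = exp(−0.00013 × 1000) = 0.878095
R(B) = exp(−0.00011 × 1000) = 0.895834
R(C) = exp(−0.00013 × 1000) = 0.878095
R(D) = exp(−0.00012 × 1000) = 0.886920
R(E) = exp(−0.000048 × 1000) = 0.953134
Parallel (B and C): 1 − (1 − 0.895834)(1 − 0.878095) = 0.987302
Parallel (D and E): 1 − (1 − 0.886920)(1 − 0.953134) = 0.994700
Series ([0.987302] and [0.994700]): 0.987302 × 0.994700 = 0.982069
Parallel (A and [0.982069]): 1 − (1 − 0.878095)(1 − 0.982069) = 0.9978

0.9978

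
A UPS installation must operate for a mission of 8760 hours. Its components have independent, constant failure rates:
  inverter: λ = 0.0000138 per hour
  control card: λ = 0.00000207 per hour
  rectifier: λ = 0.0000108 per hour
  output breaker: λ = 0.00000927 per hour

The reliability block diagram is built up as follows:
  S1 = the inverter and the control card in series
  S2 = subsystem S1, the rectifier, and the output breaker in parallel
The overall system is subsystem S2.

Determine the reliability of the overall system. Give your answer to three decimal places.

0.999

R(inverter) = exp(−0.0000138 × 8760) = 0.88613
R(control card) = exp(−0.00000207 × 8760) = 0.98203
R(rectifier) = exp(−0.0000108 × 8760) = 0.90973
R(output breaker) = exp(−0.00000927 × 8760) = 0.92200
Series (inverter and control card): 0.88613 × 0.98203 = 0.87021
Parallel ([0.87021], rectifier, and output breaker): 1 − (1 − 0.87021)(1 − 0.90973)(1 − 0.92200) = 0.999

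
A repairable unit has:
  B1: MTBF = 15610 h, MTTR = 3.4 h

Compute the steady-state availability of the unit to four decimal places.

A(B1) = MTBF/(MTBF+MTTR) = 15610/(15610+3.4) = 0.9998

0.9998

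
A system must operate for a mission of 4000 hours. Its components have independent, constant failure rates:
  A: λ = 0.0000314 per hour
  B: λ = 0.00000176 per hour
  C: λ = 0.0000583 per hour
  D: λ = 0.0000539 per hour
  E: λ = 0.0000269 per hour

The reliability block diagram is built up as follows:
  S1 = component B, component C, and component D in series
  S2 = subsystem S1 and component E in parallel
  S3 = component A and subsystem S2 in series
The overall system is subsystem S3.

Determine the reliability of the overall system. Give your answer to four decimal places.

R(A) = exp(−0.0000314 × 4000) = 0.881968
R(B) = exp(−0.00000176 × 4000) = 0.992985
R(C) = exp(−0.0000583 × 4000) = 0.791995
R(D) = exp(−0.0000539 × 4000) = 0.806058
R(E) = exp(−0.0000269 × 4000) = 0.897987
Series (B, C, and D): 0.992985 × 0.791995 × 0.806058 = 0.633916
Parallel ([0.633916] and E): 1 − (1 − 0.633916)(1 − 0.897987) = 0.962655
Series (A and [0.962655]): 0.881968 × 0.962655 = 0.8490

0.8490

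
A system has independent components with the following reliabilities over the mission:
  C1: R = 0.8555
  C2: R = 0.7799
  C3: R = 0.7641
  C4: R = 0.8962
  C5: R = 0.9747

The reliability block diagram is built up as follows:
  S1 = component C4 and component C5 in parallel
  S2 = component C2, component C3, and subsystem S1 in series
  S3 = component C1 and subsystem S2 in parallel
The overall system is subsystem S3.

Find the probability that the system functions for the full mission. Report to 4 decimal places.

Parallel (C4 and C5): 1 − (1 − 0.896200)(1 − 0.974700) = 0.997374
Series (C2, C3, and [0.997374]): 0.779900 × 0.764100 × 0.997374 = 0.594357
Parallel (C1 and [0.594357]): 1 − (1 − 0.855500)(1 − 0.594357) = 0.9414

0.9414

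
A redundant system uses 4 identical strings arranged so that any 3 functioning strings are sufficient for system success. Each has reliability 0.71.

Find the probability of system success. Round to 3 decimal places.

0.669

R = Σ_{i=3}^{4} C(4,i) p^i (1−p)^{4−i} with p = 0.71
C(4,3)·0.71^3·0.29^1 = 0.41518
C(4,4)·0.71^4·0.29^0 = 0.25412
Sum = 0.669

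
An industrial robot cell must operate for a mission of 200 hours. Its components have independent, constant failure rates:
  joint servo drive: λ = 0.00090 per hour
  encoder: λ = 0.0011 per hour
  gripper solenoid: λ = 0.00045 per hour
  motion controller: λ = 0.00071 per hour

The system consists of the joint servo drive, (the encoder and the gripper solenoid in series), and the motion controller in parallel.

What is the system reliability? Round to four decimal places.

R(joint servo drive) = exp(−0.00090 × 200) = 0.835270
R(encoder) = exp(−0.0011 × 200) = 0.802519
R(gripper solenoid) = exp(−0.00045 × 200) = 0.913931
R(motion controller) = exp(−0.00071 × 200) = 0.867621
Series (encoder and gripper solenoid): 0.802519 × 0.913931 = 0.733447
Parallel (joint servo drive, [0.733447], and motion controller): 1 − (1 − 0.835270)(1 − 0.733447)(1 − 0.867621) = 0.9942

0.9942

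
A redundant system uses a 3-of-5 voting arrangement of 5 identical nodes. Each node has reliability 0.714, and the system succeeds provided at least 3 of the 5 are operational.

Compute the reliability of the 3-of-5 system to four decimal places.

R = Σ_{i=3}^{5} C(5,i) p^i (1−p)^{5−i} with p = 0.714
C(5,3)·0.714^3·0.286^2 = 0.297733
C(5,4)·0.714^4·0.286^1 = 0.371646
C(5,5)·0.714^5·0.286^0 = 0.185563
Sum = 0.8549

0.8549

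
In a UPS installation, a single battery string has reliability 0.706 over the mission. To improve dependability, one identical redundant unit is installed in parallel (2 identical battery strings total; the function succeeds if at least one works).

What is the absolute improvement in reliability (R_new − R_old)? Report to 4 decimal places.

0.2076

R_before = 0.706
R_after = 1 − (1 − 0.706)^2 = 0.9136
ΔR = 0.9136 − 0.706 = 0.2076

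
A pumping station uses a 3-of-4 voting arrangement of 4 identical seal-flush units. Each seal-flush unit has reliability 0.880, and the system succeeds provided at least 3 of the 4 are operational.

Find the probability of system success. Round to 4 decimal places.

R = Σ_{i=3}^{4} C(4,i) p^i (1−p)^{4−i} with p = 0.880
C(4,3)·0.880^3·0.120^1 = 0.327107
C(4,4)·0.880^4·0.120^0 = 0.599695
Sum = 0.9268

0.9268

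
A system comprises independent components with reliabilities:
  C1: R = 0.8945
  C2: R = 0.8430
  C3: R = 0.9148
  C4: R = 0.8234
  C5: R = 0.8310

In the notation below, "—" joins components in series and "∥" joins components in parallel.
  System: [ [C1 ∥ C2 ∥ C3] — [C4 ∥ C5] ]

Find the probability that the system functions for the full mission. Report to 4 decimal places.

Parallel (C1, C2, and C3): 1 − (1 − 0.894500)(1 − 0.843000)(1 − 0.914800) = 0.998589
Parallel (C4 and C5): 1 − (1 − 0.823400)(1 − 0.831000) = 0.970155
Series ([0.998589] and [0.970155]): 0.998589 × 0.970155 = 0.9688

0.9688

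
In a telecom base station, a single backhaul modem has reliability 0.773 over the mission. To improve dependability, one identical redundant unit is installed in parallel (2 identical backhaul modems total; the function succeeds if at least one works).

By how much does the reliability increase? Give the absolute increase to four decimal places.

R_before = 0.773
R_after = 1 − (1 − 0.773)^2 = 0.9485
ΔR = 0.9485 − 0.773 = 0.1755

0.1755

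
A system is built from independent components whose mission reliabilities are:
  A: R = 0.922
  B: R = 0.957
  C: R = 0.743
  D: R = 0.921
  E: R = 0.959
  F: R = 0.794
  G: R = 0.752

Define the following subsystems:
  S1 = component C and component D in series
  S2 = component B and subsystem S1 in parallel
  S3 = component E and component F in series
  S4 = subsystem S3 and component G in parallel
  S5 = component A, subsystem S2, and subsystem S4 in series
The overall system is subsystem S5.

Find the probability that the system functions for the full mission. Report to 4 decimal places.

0.8557

Series (C and D): 0.743000 × 0.921000 = 0.684303
Parallel (B and [0.684303]): 1 − (1 − 0.957000)(1 − 0.684303) = 0.986425
Series (E and F): 0.959000 × 0.794000 = 0.761446
Parallel ([0.761446] and G): 1 − (1 − 0.761446)(1 − 0.752000) = 0.940839
Series (A, [0.986425], and [0.940839]): 0.922000 × 0.986425 × 0.940839 = 0.8557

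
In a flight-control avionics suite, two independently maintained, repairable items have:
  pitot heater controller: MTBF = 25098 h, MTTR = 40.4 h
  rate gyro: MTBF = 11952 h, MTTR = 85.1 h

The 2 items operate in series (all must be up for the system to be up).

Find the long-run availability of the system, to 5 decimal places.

0.99133

A(pitot heater controller) = MTBF/(MTBF+MTTR) = 25098/(25098+40.4) = 0.998393
A(rate gyro) = MTBF/(MTBF+MTTR) = 11952/(11952+85.1) = 0.992930
Series availability: 0.998393 × 0.992930 = 0.99133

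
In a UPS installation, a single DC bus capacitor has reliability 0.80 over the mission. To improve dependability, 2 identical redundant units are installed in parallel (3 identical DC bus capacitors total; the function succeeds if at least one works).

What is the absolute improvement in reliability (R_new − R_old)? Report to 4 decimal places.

R_before = 0.80
R_after = 1 − (1 − 0.80)^3 = 0.9920
ΔR = 0.9920 − 0.80 = 0.1920

0.1920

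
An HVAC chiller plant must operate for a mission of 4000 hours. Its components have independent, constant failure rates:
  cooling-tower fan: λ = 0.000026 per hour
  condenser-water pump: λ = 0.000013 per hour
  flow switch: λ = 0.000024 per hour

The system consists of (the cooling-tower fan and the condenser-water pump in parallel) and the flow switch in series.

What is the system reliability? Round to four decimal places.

0.9039

R(cooling-tower fan) = exp(−0.000026 × 4000) = 0.901225
R(condenser-water pump) = exp(−0.000013 × 4000) = 0.949329
R(flow switch) = exp(−0.000024 × 4000) = 0.908464
Parallel (cooling-tower fan and condenser-water pump): 1 − (1 − 0.901225)(1 − 0.949329) = 0.994995
Series ([0.994995] and flow switch): 0.994995 × 0.908464 = 0.9039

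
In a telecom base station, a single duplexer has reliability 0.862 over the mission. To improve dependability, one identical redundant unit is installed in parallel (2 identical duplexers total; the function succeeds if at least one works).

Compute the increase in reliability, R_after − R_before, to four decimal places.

R_before = 0.862
R_after = 1 − (1 − 0.862)^2 = 0.9810
ΔR = 0.9810 − 0.862 = 0.1190

0.1190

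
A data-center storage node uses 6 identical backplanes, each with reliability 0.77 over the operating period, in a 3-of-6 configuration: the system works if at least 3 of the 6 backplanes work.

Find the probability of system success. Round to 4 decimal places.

0.9720

R = Σ_{i=3}^{6} C(6,i) p^i (1−p)^{6−i} with p = 0.77
C(6,3)·0.77^3·0.23^3 = 0.111093
C(6,4)·0.77^4·0.23^2 = 0.278939
C(6,5)·0.77^5·0.23^1 = 0.373536
C(6,6)·0.77^6·0.23^0 = 0.208422
Sum = 0.9720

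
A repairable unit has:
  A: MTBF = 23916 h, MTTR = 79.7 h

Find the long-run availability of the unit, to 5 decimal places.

A(A) = MTBF/(MTBF+MTTR) = 23916/(23916+79.7) = 0.99668

0.99668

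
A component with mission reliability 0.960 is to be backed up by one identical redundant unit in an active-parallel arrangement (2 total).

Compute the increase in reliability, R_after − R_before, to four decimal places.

R_before = 0.960
R_after = 1 − (1 − 0.960)^2 = 0.9984
ΔR = 0.9984 − 0.960 = 0.0384

0.0384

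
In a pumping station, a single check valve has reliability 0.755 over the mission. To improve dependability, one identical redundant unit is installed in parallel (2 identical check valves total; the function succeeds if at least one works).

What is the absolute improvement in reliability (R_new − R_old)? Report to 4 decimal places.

R_before = 0.755
R_after = 1 − (1 − 0.755)^2 = 0.9400
ΔR = 0.9400 − 0.755 = 0.1850

0.1850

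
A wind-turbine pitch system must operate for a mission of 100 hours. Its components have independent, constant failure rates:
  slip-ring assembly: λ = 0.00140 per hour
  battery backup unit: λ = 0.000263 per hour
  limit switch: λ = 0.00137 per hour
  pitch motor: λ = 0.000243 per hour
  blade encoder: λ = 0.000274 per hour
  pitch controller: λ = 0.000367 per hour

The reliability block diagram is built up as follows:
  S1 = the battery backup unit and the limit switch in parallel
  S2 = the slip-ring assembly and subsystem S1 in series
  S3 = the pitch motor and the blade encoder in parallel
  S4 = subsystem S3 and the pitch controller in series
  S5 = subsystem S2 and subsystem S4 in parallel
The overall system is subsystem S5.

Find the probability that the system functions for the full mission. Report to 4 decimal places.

0.9951

R(slip-ring assembly) = exp(−0.00140 × 100) = 0.869358
R(battery backup unit) = exp(−0.000263 × 100) = 0.974043
R(limit switch) = exp(−0.00137 × 100) = 0.871970
R(pitch motor) = exp(−0.000243 × 100) = 0.975993
R(blade encoder) = exp(−0.000274 × 100) = 0.972972
R(pitch controller) = exp(−0.000367 × 100) = 0.963965
Parallel (battery backup unit and limit switch): 1 − (1 − 0.974043)(1 − 0.871970) = 0.996677
Series (slip-ring assembly and [0.996677]): 0.869358 × 0.996677 = 0.866469
Parallel (pitch motor and blade encoder): 1 − (1 − 0.975993)(1 − 0.972972) = 0.999351
Series ([0.999351] and pitch controller): 0.999351 × 0.963965 = 0.963339
Parallel ([0.866469] and [0.963339]): 1 − (1 − 0.866469)(1 − 0.963339) = 0.9951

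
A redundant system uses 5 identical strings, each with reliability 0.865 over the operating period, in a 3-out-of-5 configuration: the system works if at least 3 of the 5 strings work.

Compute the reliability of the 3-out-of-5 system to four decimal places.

R = Σ_{i=3}^{5} C(5,i) p^i (1−p)^{5−i} with p = 0.865
C(5,3)·0.865^3·0.135^2 = 0.117955
C(5,4)·0.865^4·0.135^1 = 0.377892
C(5,5)·0.865^5·0.135^0 = 0.484262
Sum = 0.9801

0.9801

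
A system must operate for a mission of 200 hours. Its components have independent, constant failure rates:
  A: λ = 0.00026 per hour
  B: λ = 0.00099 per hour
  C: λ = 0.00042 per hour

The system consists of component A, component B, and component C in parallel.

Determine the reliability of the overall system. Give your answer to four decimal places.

R(A) = exp(−0.00026 × 200) = 0.949329
R(B) = exp(−0.00099 × 200) = 0.820370
R(C) = exp(−0.00042 × 200) = 0.919431
Parallel (A, B, and C): 1 − (1 − 0.949329)(1 − 0.820370)(1 − 0.919431) = 0.9993

0.9993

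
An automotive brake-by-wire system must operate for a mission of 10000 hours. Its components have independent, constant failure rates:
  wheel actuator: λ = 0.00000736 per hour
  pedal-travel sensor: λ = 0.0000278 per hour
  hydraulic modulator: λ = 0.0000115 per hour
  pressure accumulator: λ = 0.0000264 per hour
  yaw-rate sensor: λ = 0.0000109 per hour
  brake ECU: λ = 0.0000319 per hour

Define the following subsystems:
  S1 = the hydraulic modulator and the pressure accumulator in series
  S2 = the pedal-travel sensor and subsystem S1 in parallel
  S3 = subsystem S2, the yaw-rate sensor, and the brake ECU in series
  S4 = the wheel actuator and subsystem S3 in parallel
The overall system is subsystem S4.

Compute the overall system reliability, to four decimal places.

R(wheel actuator) = exp(−0.00000736 × 10000) = 0.929043
R(pedal-travel sensor) = exp(−0.0000278 × 10000) = 0.757297
R(hydraulic modulator) = exp(−0.0000115 × 10000) = 0.891366
R(pressure accumulator) = exp(−0.0000264 × 10000) = 0.767974
R(yaw-rate sensor) = exp(−0.0000109 × 10000) = 0.896730
R(brake ECU) = exp(−0.0000319 × 10000) = 0.726876
Series (hydraulic modulator and pressure accumulator): 0.891366 × 0.767974 = 0.684546
Parallel (pedal-travel sensor and [0.684546]): 1 − (1 − 0.757297)(1 − 0.684546) = 0.923438
Series ([0.923438], yaw-rate sensor, and brake ECU): 0.923438 × 0.896730 × 0.726876 = 0.601908
Parallel (wheel actuator and [0.601908]): 1 − (1 − 0.929043)(1 − 0.601908) = 0.9718

0.9718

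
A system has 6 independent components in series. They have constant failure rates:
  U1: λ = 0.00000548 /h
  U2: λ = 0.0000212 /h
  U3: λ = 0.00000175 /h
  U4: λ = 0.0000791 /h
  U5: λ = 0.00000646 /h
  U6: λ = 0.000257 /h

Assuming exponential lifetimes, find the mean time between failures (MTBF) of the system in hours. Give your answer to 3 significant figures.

2700

Series of exponential components: λ_sys = Σ λ_i
λ_sys = 0.00000548 + 0.0000212 + 0.00000175 + 0.0000791 + 0.00000646 + 0.000257 = 3.7099e-04 /h
MTBF = 1 / λ_sys = 2700 h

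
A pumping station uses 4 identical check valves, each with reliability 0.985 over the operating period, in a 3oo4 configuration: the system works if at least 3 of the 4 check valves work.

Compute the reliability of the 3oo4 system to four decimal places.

R = Σ_{i=3}^{4} C(4,i) p^i (1−p)^{4−i} with p = 0.985
C(4,3)·0.985^3·0.015^1 = 0.057340
C(4,4)·0.985^4·0.015^0 = 0.941337
Sum = 0.9987

0.9987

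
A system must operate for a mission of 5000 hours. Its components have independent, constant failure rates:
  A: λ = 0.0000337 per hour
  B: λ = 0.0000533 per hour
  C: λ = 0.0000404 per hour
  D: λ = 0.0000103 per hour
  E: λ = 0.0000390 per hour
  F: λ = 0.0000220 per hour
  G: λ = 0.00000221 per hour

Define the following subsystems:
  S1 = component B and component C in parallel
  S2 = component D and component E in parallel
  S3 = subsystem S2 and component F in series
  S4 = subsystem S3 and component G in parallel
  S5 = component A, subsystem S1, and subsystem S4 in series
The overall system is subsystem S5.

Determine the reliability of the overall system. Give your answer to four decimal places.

0.8078

R(A) = exp(−0.0000337 × 5000) = 0.844931
R(B) = exp(−0.0000533 × 5000) = 0.766056
R(C) = exp(−0.0000404 × 5000) = 0.817095
R(D) = exp(−0.0000103 × 5000) = 0.949804
R(E) = exp(−0.0000390 × 5000) = 0.822835
R(F) = exp(−0.0000220 × 5000) = 0.895834
R(G) = exp(−0.00000221 × 5000) = 0.989011
Parallel (B and C): 1 − (1 − 0.766056)(1 − 0.817095) = 0.957210
Parallel (D and E): 1 − (1 − 0.949804)(1 − 0.822835) = 0.991107
Series ([0.991107] and F): 0.991107 × 0.895834 = 0.887867
Parallel ([0.887867] and G): 1 − (1 − 0.887867)(1 − 0.989011) = 0.998768
Series (A, [0.957210], and [0.998768]): 0.844931 × 0.957210 × 0.998768 = 0.8078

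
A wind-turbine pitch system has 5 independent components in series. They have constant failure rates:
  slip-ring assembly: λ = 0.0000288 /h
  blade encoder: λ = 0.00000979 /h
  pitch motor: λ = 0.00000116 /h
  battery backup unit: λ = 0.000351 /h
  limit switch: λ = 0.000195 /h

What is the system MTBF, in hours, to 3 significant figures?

Series of exponential components: λ_sys = Σ λ_i
λ_sys = 0.0000288 + 0.00000979 + 0.00000116 + 0.000351 + 0.000195 = 5.8575e-04 /h
MTBF = 1 / λ_sys = 1710 h

1710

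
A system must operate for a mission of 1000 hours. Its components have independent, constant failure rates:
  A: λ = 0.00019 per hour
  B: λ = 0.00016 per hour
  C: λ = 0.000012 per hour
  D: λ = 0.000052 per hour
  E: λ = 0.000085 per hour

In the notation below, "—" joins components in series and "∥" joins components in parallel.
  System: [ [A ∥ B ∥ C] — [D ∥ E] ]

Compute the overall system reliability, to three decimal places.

R(A) = exp(−0.00019 × 1000) = 0.82696
R(B) = exp(−0.00016 × 1000) = 0.85214
R(C) = exp(−0.000012 × 1000) = 0.98807
R(D) = exp(−0.000052 × 1000) = 0.94933
R(E) = exp(−0.000085 × 1000) = 0.91851
Parallel (A, B, and C): 1 − (1 − 0.82696)(1 − 0.85214)(1 − 0.98807) = 0.99969
Parallel (D and E): 1 − (1 − 0.94933)(1 − 0.91851) = 0.99587
Series ([0.99969] and [0.99587]): 0.99969 × 0.99587 = 0.996

0.996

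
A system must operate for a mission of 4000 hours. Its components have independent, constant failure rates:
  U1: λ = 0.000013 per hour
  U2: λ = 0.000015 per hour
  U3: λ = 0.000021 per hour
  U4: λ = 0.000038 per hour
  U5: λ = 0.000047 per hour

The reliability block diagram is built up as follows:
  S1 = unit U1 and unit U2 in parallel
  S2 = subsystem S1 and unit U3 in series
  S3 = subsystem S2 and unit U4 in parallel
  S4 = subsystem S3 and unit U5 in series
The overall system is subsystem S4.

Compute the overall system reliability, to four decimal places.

R(U1) = exp(−0.000013 × 4000) = 0.949329
R(U2) = exp(−0.000015 × 4000) = 0.941765
R(U3) = exp(−0.000021 × 4000) = 0.919431
R(U4) = exp(−0.000038 × 4000) = 0.858988
R(U5) = exp(−0.000047 × 4000) = 0.828615
Parallel (U1 and U2): 1 − (1 − 0.949329)(1 − 0.941765) = 0.997049
Series ([0.997049] and U3): 0.997049 × 0.919431 = 0.916718
Parallel ([0.916718] and U4): 1 − (1 − 0.916718)(1 − 0.858988) = 0.988256
Series ([0.988256] and U5): 0.988256 × 0.828615 = 0.8189

0.8189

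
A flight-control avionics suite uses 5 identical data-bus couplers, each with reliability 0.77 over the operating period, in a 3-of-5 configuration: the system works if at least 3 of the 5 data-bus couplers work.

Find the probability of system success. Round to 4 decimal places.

0.9164

R = Σ_{i=3}^{5} C(5,i) p^i (1−p)^{5−i} with p = 0.77
C(5,3)·0.77^3·0.23^2 = 0.241506
C(5,4)·0.77^4·0.23^1 = 0.404260
C(5,5)·0.77^5·0.23^0 = 0.270678
Sum = 0.9164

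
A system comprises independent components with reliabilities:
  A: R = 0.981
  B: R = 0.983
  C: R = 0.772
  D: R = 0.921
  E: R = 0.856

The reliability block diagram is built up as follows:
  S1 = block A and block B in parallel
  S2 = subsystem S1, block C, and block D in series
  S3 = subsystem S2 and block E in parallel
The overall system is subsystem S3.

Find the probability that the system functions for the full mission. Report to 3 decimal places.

Parallel (A and B): 1 − (1 − 0.98100)(1 − 0.98300) = 0.99968
Series ([0.99968], C, and D): 0.99968 × 0.77200 × 0.92100 = 0.71078
Parallel ([0.71078] and E): 1 − (1 − 0.71078)(1 − 0.85600) = 0.958

0.958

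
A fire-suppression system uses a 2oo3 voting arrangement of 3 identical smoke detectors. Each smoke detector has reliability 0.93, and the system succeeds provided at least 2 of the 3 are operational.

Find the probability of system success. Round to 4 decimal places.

R = Σ_{i=2}^{3} C(3,i) p^i (1−p)^{3−i} with p = 0.93
C(3,2)·0.93^2·0.07^1 = 0.181629
C(3,3)·0.93^3·0.07^0 = 0.804357
Sum = 0.9860

0.9860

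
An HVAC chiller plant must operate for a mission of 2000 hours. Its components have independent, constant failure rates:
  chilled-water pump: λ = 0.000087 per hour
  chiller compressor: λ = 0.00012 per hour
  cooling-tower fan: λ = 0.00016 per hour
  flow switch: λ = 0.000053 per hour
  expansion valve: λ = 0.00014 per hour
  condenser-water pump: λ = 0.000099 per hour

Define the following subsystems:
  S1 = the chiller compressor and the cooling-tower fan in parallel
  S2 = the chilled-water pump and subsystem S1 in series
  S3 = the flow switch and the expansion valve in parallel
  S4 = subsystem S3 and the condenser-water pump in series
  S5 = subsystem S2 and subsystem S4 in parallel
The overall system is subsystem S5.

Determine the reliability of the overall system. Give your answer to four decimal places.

R(chilled-water pump) = exp(−0.000087 × 2000) = 0.840297
R(chiller compressor) = exp(−0.00012 × 2000) = 0.786628
R(cooling-tower fan) = exp(−0.00016 × 2000) = 0.726149
R(flow switch) = exp(−0.000053 × 2000) = 0.899425
R(expansion valve) = exp(−0.00014 × 2000) = 0.755784
R(condenser-water pump) = exp(−0.000099 × 2000) = 0.820370
Parallel (chiller compressor and cooling-tower fan): 1 − (1 − 0.786628)(1 − 0.726149) = 0.941568
Series (chilled-water pump and [0.941568]): 0.840297 × 0.941568 = 0.791197
Parallel (flow switch and expansion valve): 1 − (1 − 0.899425)(1 − 0.755784) = 0.975438
Series ([0.975438] and condenser-water pump): 0.975438 × 0.820370 = 0.800220
Parallel ([0.791197] and [0.800220]): 1 − (1 − 0.791197)(1 − 0.800220) = 0.9583

0.9583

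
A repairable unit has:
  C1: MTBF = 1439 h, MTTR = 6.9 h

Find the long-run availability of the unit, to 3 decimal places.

A(C1) = MTBF/(MTBF+MTTR) = 1439/(1439+6.9) = 0.995

0.995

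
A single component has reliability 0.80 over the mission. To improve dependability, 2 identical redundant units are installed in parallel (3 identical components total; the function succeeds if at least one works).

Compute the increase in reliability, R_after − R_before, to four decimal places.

R_before = 0.80
R_after = 1 − (1 − 0.80)^3 = 0.9920
ΔR = 0.9920 − 0.80 = 0.1920

0.1920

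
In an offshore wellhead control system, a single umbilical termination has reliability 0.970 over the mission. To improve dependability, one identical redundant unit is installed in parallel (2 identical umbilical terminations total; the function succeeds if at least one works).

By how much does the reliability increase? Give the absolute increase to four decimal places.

0.0291

R_before = 0.970
R_after = 1 − (1 − 0.970)^2 = 0.9991
ΔR = 0.9991 − 0.970 = 0.0291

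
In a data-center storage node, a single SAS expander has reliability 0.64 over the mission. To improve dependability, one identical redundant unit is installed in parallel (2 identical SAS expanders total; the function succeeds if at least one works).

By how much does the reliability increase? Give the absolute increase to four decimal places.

R_before = 0.64
R_after = 1 − (1 − 0.64)^2 = 0.8704
ΔR = 0.8704 − 0.64 = 0.2304

0.2304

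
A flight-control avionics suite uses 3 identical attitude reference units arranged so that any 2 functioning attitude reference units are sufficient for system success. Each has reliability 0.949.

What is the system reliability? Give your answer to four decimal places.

0.9925

R = Σ_{i=2}^{3} C(3,i) p^i (1−p)^{3−i} with p = 0.949
C(3,2)·0.949^2·0.051^1 = 0.137792
C(3,3)·0.949^3·0.051^0 = 0.854670
Sum = 0.9925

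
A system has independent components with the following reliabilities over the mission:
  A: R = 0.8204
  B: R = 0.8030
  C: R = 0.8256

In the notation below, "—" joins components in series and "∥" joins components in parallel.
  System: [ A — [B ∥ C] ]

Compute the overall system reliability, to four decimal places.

Parallel (B and C): 1 − (1 − 0.803000)(1 − 0.825600) = 0.965643
Series (A and [0.965643]): 0.820400 × 0.965643 = 0.7922

0.7922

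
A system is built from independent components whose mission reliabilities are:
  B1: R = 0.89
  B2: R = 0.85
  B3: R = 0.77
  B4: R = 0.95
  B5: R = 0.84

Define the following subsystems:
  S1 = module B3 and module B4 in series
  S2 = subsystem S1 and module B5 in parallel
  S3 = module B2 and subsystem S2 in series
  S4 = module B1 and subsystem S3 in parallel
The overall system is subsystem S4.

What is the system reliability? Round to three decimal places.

Series (B3 and B4): 0.77000 × 0.95000 = 0.73150
Parallel ([0.73150] and B5): 1 − (1 − 0.73150)(1 − 0.84000) = 0.95704
Series (B2 and [0.95704]): 0.85000 × 0.95704 = 0.81348
Parallel (B1 and [0.81348]): 1 − (1 − 0.89000)(1 − 0.81348) = 0.979

0.979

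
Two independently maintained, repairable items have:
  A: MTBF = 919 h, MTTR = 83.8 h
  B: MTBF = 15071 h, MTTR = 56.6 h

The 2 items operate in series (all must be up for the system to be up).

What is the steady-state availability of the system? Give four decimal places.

A(A) = MTBF/(MTBF+MTTR) = 919/(919+83.8) = 0.916434
A(B) = MTBF/(MTBF+MTTR) = 15071/(15071+56.6) = 0.996258
Series availability: 0.916434 × 0.996258 = 0.9130

0.9130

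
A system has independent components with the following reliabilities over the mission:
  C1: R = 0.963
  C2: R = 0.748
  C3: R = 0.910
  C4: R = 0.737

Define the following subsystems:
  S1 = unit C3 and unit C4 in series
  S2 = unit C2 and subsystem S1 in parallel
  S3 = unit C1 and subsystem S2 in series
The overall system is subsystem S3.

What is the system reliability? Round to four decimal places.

Series (C3 and C4): 0.910000 × 0.737000 = 0.670670
Parallel (C2 and [0.670670]): 1 − (1 − 0.748000)(1 − 0.670670) = 0.917009
Series (C1 and [0.917009]): 0.963000 × 0.917009 = 0.8831

0.8831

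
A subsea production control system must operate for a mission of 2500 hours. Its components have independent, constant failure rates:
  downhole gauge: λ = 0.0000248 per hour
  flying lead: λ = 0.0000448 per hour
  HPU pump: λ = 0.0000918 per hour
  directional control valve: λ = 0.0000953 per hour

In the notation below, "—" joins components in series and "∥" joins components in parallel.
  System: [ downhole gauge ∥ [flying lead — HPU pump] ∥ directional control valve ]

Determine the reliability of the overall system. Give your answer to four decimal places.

0.9963

R(downhole gauge) = exp(−0.0000248 × 2500) = 0.939883
R(flying lead) = exp(−0.0000448 × 2500) = 0.894044
R(HPU pump) = exp(−0.0000918 × 2500) = 0.794931
R(directional control valve) = exp(−0.0000953 × 2500) = 0.788006
Series (flying lead and HPU pump): 0.894044 × 0.794931 = 0.710703
Parallel (downhole gauge, [0.710703], and directional control valve): 1 − (1 − 0.939883)(1 − 0.710703)(1 − 0.788006) = 0.9963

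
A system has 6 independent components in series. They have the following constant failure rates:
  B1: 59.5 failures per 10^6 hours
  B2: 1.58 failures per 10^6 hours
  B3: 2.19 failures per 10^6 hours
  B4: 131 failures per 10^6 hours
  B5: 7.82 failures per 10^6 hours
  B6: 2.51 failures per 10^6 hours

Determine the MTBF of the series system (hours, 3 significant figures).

4890

Series of exponential components: λ_sys = Σ λ_i
λ_sys = 0.0000595 + 0.00000158 + 0.00000219 + 0.000131 + 0.00000782 + 0.00000251 = 2.0460e-04 /h
MTBF = 1 / λ_sys = 4890 h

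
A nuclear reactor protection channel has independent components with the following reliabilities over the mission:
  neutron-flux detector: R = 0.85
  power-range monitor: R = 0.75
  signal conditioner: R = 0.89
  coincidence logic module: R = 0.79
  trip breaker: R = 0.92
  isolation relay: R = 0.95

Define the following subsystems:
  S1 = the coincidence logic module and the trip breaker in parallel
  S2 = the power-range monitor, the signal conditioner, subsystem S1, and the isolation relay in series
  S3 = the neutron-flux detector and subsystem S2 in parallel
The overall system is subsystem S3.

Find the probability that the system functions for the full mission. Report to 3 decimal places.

Parallel (coincidence logic module and trip breaker): 1 − (1 − 0.79000)(1 − 0.92000) = 0.98320
Series (power-range monitor, signal conditioner, [0.98320], and isolation relay): 0.75000 × 0.89000 × 0.98320 × 0.95000 = 0.62347
Parallel (neutron-flux detector and [0.62347]): 1 − (1 − 0.85000)(1 − 0.62347) = 0.944

0.944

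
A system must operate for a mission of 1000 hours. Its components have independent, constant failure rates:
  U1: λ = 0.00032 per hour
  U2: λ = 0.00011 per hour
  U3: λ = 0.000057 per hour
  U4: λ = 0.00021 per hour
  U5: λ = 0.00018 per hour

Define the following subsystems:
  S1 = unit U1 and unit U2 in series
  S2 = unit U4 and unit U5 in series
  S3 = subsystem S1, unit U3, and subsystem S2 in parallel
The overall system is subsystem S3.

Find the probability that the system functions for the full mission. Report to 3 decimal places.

0.994

R(U1) = exp(−0.00032 × 1000) = 0.72615
R(U2) = exp(−0.00011 × 1000) = 0.89583
R(U3) = exp(−0.000057 × 1000) = 0.94459
R(U4) = exp(−0.00021 × 1000) = 0.81058
R(U5) = exp(−0.00018 × 1000) = 0.83527
Series (U1 and U2): 0.72615 × 0.89583 = 0.65051
Series (U4 and U5): 0.81058 × 0.83527 = 0.67705
Parallel ([0.65051], U3, and [0.67705]): 1 − (1 − 0.65051)(1 − 0.94459)(1 − 0.67705) = 0.994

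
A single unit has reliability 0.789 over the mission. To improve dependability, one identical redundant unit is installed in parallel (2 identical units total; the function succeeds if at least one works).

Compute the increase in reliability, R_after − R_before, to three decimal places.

0.166

R_before = 0.789
R_after = 1 − (1 − 0.789)^2 = 0.955
ΔR = 0.955 − 0.789 = 0.166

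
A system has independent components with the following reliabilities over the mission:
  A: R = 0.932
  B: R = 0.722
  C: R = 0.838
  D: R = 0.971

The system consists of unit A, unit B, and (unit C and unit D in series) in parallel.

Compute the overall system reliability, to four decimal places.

0.9965

Series (C and D): 0.838000 × 0.971000 = 0.813698
Parallel (A, B, and [0.813698]): 1 − (1 − 0.932000)(1 − 0.722000)(1 − 0.813698) = 0.9965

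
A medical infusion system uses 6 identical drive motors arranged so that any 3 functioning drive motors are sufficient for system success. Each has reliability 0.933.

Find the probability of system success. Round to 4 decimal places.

0.9997

R = Σ_{i=3}^{6} C(6,i) p^i (1−p)^{6−i} with p = 0.933
C(6,3)·0.933^3·0.067^3 = 0.004885
C(6,4)·0.933^4·0.067^2 = 0.051023
C(6,5)·0.933^5·0.067^1 = 0.284207
C(6,6)·0.933^6·0.067^0 = 0.659614
Sum = 0.9997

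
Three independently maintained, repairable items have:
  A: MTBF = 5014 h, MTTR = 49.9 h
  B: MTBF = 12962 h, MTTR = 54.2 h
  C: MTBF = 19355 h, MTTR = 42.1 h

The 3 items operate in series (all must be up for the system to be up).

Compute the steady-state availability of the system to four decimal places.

A(A) = MTBF/(MTBF+MTTR) = 5014/(5014+49.9) = 0.990146
A(B) = MTBF/(MTBF+MTTR) = 12962/(12962+54.2) = 0.995836
A(C) = MTBF/(MTBF+MTTR) = 19355/(19355+42.1) = 0.997830
Series availability: 0.990146 × 0.995836 × 0.997830 = 0.9839

0.9839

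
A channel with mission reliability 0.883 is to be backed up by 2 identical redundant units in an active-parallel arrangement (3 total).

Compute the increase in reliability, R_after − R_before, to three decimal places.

0.115

R_before = 0.883
R_after = 1 − (1 − 0.883)^3 = 0.998
ΔR = 0.998 − 0.883 = 0.115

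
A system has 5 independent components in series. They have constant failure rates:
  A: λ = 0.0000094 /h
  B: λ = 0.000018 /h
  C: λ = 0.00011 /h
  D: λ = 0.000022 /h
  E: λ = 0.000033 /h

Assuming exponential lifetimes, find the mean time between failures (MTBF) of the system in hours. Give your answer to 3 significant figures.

Series of exponential components: λ_sys = Σ λ_i
λ_sys = 0.0000094 + 0.000018 + 0.00011 + 0.000022 + 0.000033 = 1.9240e-04 /h
MTBF = 1 / λ_sys = 5200 h

5200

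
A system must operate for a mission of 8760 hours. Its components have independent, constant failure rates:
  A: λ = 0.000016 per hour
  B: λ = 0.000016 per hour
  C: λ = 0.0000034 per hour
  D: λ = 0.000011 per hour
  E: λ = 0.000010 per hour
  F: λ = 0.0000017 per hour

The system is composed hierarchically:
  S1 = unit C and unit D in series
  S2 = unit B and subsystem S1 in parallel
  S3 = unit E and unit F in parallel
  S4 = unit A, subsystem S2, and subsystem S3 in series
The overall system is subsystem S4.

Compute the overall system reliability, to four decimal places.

R(A) = exp(−0.000016 × 8760) = 0.869219
R(B) = exp(−0.000016 × 8760) = 0.869219
R(C) = exp(−0.0000034 × 8760) = 0.970655
R(D) = exp(−0.000011 × 8760) = 0.908137
R(E) = exp(−0.000010 × 8760) = 0.916127
R(F) = exp(−0.0000017 × 8760) = 0.985218
Series (C and D): 0.970655 × 0.908137 = 0.881488
Parallel (B and [0.881488]): 1 − (1 − 0.869219)(1 − 0.881488) = 0.984501
Parallel (E and F): 1 − (1 − 0.916127)(1 − 0.985218) = 0.998760
Series (A, [0.984501], and [0.998760]): 0.869219 × 0.984501 × 0.998760 = 0.8547

0.8547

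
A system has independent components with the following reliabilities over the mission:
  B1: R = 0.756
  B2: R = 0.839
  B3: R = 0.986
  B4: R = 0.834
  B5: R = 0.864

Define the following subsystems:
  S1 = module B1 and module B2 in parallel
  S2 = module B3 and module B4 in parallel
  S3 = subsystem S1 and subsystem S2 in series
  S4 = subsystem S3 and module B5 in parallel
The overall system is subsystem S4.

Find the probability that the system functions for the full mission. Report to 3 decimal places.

0.994

Parallel (B1 and B2): 1 − (1 − 0.75600)(1 − 0.83900) = 0.96072
Parallel (B3 and B4): 1 − (1 − 0.98600)(1 − 0.83400) = 0.99768
Series ([0.96072] and [0.99768]): 0.96072 × 0.99768 = 0.95849
Parallel ([0.95849] and B5): 1 − (1 − 0.95849)(1 − 0.86400) = 0.994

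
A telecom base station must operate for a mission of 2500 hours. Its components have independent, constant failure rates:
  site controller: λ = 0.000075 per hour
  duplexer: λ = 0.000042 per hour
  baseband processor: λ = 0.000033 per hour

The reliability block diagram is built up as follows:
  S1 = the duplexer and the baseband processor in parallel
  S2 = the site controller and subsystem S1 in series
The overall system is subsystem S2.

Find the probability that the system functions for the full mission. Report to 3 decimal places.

0.822

R(site controller) = exp(−0.000075 × 2500) = 0.82903
R(duplexer) = exp(−0.000042 × 2500) = 0.90032
R(baseband processor) = exp(−0.000033 × 2500) = 0.92081
Parallel (duplexer and baseband processor): 1 − (1 − 0.90032)(1 − 0.92081) = 0.99211
Series (site controller and [0.99211]): 0.82903 × 0.99211 = 0.822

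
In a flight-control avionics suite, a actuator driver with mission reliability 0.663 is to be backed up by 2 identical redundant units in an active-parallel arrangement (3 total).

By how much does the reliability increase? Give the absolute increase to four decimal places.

R_before = 0.663
R_after = 1 − (1 − 0.663)^3 = 0.9617
ΔR = 0.9617 − 0.663 = 0.2987

0.2987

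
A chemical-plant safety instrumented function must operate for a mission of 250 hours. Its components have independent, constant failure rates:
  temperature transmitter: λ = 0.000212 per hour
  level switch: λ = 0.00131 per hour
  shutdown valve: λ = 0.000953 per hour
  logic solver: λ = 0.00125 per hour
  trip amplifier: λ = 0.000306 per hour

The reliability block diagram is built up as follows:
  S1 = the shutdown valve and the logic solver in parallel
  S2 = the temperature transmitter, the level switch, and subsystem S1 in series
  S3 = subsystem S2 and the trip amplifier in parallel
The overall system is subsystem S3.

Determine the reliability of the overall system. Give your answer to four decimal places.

R(temperature transmitter) = exp(−0.000212 × 250) = 0.948380
R(level switch) = exp(−0.00131 × 250) = 0.720723
R(shutdown valve) = exp(−0.000953 × 250) = 0.788006
R(logic solver) = exp(−0.00125 × 250) = 0.731616
R(trip amplifier) = exp(−0.000306 × 250) = 0.926353
Parallel (shutdown valve and logic solver): 1 − (1 − 0.788006)(1 − 0.731616) = 0.943104
Series (temperature transmitter, level switch, and [0.943104]): 0.948380 × 0.720723 × 0.943104 = 0.644630
Parallel ([0.644630] and trip amplifier): 1 − (1 − 0.644630)(1 − 0.926353) = 0.9738

0.9738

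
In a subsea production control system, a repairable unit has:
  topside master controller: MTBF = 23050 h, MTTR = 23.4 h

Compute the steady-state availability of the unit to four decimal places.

A(topside master controller) = MTBF/(MTBF+MTTR) = 23050/(23050+23.4) = 0.9990

0.9990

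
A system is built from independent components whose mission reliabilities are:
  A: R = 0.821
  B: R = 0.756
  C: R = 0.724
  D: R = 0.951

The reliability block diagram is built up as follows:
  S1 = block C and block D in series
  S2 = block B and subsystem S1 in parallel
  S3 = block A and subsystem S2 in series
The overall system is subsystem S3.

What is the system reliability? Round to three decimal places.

Series (C and D): 0.72400 × 0.95100 = 0.68852
Parallel (B and [0.68852]): 1 − (1 − 0.75600)(1 − 0.68852) = 0.92400
Series (A and [0.92400]): 0.82100 × 0.92400 = 0.759

0.759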